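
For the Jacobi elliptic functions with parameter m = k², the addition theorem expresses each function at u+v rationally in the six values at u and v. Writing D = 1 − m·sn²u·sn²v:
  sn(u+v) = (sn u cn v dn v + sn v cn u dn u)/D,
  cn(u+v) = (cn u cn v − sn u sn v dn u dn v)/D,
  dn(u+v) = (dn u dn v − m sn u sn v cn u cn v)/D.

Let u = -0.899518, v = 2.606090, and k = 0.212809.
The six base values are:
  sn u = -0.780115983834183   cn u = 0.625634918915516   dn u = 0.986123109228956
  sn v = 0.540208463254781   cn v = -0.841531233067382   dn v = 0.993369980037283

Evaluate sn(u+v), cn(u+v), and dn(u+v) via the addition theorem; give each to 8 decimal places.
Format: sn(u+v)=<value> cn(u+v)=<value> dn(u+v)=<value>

sn(u+v)=0.99341275 cn(u+v)=-0.11459109 dn(u+v)=0.97739808

m = k² = 0.045287670481
D = 1 − m·sn²u·sn²v = 0.9919569438215429
sn(u+v) = (sn u·cn v·dn v + sn v·cn u·dn u)/D = 0.9854226708149335/0.9919569438215429 = 0.9934127453340506
cn(u+v) = (cn u·cn v − sn u·sn v·dn u·dn v)/D = -0.1136694252635193/0.9919569438215429 = -0.1145910878204093
dn(u+v) = (dn u·dn v − m·sn u·sn v·cn u·cn v)/D = 0.969536812561956/0.9919569438215429 = 0.9773980802299617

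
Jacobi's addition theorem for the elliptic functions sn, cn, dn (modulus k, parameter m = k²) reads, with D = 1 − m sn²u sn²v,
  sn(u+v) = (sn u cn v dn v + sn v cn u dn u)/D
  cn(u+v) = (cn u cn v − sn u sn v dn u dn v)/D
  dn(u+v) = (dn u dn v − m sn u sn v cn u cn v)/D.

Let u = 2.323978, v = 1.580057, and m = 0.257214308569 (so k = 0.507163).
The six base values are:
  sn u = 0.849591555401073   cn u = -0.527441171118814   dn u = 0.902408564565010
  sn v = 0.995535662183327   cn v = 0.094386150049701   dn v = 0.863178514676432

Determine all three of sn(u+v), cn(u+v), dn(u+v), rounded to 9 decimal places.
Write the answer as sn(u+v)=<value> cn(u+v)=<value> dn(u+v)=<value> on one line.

sn(u+v)=-0.495866328 cn(u+v)=-0.868398863 dn(u+v)=0.967861182

m = k² = 0.257214308569
D = 1 − m·sn²u·sn²v = 0.8159952042111073
sn(u+v) = (sn u·cn v·dn v + sn v·cn u·dn u)/D = -0.4046245452768838/0.8159952042111073 = -0.4958663276312624
cn(u+v) = (cn u·cn v − sn u·sn v·dn u·dn v)/D = -0.7086093074854449/0.8159952042111073 = -0.8683988629204241
dn(u+v) = (dn u·dn v − m·sn u·sn v·cn u·cn v)/D = 0.789770082782853/0.8159952042111073 = 0.9678611819126947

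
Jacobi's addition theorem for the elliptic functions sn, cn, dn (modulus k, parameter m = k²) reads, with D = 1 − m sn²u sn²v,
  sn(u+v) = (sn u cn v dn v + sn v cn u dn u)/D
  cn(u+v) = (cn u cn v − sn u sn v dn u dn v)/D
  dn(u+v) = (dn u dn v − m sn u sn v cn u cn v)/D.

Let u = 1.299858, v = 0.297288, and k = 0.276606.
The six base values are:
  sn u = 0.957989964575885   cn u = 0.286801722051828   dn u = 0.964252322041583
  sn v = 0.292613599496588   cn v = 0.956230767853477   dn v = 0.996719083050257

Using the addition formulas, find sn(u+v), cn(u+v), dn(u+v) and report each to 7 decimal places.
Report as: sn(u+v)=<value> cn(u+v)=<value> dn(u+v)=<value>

m = k² = 0.076510879236
D = 1 − m·sn²u·sn²v = 0.9939877902290566
sn(u+v) = (sn u·cn v·dn v + sn v·cn u·dn u)/D = 0.9939760289400168/0.9939877902290566 = 0.9999881675719205
cn(u+v) = (cn u·cn v − sn u·sn v·dn u·dn v)/D = 0.004835392132791474/0.9939877902290566 = 0.004864639365114532
dn(u+v) = (dn u·dn v − m·sn u·sn v·cn u·cn v)/D = 0.9552067158939195/0.9939877902290566 = 0.9609843554253314

sn(u+v)=0.9999882 cn(u+v)=0.0048646 dn(u+v)=0.9609844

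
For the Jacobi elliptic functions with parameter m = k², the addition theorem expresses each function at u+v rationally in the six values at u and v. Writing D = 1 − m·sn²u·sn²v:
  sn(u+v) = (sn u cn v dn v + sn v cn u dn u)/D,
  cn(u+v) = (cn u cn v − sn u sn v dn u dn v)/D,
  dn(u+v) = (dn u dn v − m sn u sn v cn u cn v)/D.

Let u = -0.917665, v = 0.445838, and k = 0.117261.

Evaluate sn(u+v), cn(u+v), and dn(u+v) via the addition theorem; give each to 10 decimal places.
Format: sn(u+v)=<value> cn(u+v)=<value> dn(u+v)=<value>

sn u = -0.7932753697839947, cn u = 0.6088630286805617, dn u = 0.9956642158107644
sn v = 0.4310380394929631, cn v = 0.9023337567164728, dn v = 0.9987218376313867
m = k² = 0.013750142121
D = 1 − m·sn²u·sn²v = 0.9983923691748444
sn(u+v) = (sn u·cn v·dn v + sn v·cn u·dn u)/D = -0.453579007552764/0.9983923691748444 = -0.4543093692990061
cn(u+v) = (cn u·cn v − sn u·sn v·dn u·dn v)/D = 0.8894118319057873/0.9983923691748444 = 0.8908439801486786
dn(u+v) = (dn u·dn v − m·sn u·sn v·cn u·cn v)/D = 0.9969746497485161/0.9983923691748444 = 0.9985799977342575

sn(u+v)=-0.4543093693 cn(u+v)=0.8908439801 dn(u+v)=0.9985799977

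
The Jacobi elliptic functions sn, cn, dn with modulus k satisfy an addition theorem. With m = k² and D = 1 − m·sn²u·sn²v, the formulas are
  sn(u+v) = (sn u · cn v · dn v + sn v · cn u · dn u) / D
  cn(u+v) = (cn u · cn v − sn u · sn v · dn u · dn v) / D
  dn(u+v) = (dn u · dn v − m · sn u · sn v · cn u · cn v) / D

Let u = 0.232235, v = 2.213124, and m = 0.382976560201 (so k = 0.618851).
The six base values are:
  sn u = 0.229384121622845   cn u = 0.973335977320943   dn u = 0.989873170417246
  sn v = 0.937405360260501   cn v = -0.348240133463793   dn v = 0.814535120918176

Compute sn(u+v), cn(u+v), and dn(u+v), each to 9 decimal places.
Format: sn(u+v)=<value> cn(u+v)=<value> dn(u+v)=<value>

m = k² = 0.382976560201
D = 1 − m·sn²u·sn²v = 0.9822926421867012
sn(u+v) = (sn u·cn v·dn v + sn v·cn u·dn u)/D = 0.8381048560580933/0.9822926421867012 = 0.853213004011077
cn(u+v) = (cn u·cn v − sn u·sn v·dn u·dn v)/D = -0.5123271270838323/0.9822926421867012 = -0.5215626230726219
dn(u+v) = (dn u·dn v − m·sn u·sn v·cn u·cn v)/D = 0.8341993378793428/0.9822926421867012 = 0.8492370827723143

sn(u+v)=0.853213004 cn(u+v)=-0.521562623 dn(u+v)=0.849237083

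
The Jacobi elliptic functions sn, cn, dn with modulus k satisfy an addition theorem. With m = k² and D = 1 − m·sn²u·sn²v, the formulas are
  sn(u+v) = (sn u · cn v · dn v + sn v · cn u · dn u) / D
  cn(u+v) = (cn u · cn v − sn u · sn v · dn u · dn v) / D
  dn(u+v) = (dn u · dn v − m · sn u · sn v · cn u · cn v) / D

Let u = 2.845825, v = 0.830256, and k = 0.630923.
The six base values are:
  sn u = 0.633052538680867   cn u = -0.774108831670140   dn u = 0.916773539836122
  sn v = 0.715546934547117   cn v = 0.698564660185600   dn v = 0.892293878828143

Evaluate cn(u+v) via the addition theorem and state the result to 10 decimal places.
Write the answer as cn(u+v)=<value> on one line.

m = k² = 0.398063831929
D = 1 − m·sn²u·sn²v = 0.9183213633785009
cn(u+v) = (cn u·cn v − sn u·sn v·dn u·dn v)/D = -0.9113159658008754/0.9183213633785009 = -0.9923715184498674

cn(u+v)=-0.9923715184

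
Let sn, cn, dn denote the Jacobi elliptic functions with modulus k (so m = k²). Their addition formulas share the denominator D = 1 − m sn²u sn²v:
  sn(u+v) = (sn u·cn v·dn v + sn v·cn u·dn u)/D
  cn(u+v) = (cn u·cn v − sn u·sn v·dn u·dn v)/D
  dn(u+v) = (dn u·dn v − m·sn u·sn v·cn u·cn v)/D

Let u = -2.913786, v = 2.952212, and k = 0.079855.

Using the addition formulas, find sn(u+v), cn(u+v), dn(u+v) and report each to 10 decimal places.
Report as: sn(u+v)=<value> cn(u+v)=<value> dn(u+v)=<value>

sn(u+v)=0.0384164841 cn(u+v)=0.9992618144 dn(u+v)=0.9999952944

sn u = -0.2307221306320704, cn u = -0.9730196803953134, dn u = 0.9998302578885343
sn v = 0.1931771766709295, cn v = -0.9811638896807447, dn v = 0.9998810096613637
m = k² = 0.006376821025
D = 1 − m·sn²u·sn²v = 0.9999873323993348
sn(u+v) = (sn u·cn v·dn v + sn v·cn u·dn u)/D = 0.03841599744795632/0.9999873323993348 = 0.03841648409263577
cn(u+v) = (cn u·cn v − sn u·sn v·dn u·dn v)/D = 0.9992491561663769/0.9999873323993348 = 0.9992618144160019
dn(u+v) = (dn u·dn v − m·sn u·sn v·cn u·cn v)/D = 0.9999826269079415/0.9999873323993348 = 0.9999952944489986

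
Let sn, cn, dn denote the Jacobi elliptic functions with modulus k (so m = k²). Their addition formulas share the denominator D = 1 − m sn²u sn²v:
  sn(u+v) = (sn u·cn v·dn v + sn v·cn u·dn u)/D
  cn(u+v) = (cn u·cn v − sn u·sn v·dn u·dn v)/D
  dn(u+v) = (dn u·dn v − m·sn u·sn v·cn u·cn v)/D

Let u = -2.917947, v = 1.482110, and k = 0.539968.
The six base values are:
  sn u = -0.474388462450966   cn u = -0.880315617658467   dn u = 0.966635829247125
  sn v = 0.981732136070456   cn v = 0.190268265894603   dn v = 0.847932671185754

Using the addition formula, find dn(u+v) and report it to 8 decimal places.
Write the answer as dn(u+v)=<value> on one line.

m = k² = 0.291565441024
D = 1 − m·sn²u·sn²v = 0.9367602277529389
dn(u+v) = (dn u·dn v − m·sn u·sn v·cn u·cn v)/D = 0.7968980435812612/0.9367602277529389 = 0.8506958557504375

dn(u+v)=0.85069586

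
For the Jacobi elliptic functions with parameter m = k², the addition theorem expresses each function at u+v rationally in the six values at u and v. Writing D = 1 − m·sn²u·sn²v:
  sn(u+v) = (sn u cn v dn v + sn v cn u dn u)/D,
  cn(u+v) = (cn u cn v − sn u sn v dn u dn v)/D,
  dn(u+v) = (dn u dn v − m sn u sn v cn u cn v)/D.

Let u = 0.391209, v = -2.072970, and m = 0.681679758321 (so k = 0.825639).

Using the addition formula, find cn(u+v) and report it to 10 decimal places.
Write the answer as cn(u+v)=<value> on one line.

sn u = 0.3752272472225837, cn u = 0.9269328524449665, dn u = 0.9508010130460805
sn v = -0.9999101417013774, cn v = -0.0134055407474432, dn v = 0.5643073146268297
m = k² = 0.681679758321
D = 1 − m·sn²u·sn²v = 0.904039814372259
cn(u+v) = (cn u·cn v − sn u·sn v·dn u·dn v)/D = 0.1888817886045177/0.904039814372259 = 0.2089308298171272

cn(u+v)=0.2089308298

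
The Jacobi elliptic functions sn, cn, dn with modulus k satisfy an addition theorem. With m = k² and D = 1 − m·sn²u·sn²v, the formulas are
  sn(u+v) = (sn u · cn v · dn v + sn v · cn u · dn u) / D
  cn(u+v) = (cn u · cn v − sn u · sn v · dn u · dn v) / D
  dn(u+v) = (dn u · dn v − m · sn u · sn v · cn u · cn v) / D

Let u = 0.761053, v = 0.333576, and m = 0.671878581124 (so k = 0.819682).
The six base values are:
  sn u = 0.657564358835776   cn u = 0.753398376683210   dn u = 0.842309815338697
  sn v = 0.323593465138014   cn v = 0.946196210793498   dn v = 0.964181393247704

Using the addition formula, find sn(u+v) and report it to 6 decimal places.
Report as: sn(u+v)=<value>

m = k² = 0.671878581124
D = 1 − m·sn²u·sn²v = 0.9695794674361608
sn(u+v) = (sn u·cn v·dn v + sn v·cn u·dn u)/D = 0.8052498539295646/0.9695794674361608 = 0.8305145488062679

sn(u+v)=0.830515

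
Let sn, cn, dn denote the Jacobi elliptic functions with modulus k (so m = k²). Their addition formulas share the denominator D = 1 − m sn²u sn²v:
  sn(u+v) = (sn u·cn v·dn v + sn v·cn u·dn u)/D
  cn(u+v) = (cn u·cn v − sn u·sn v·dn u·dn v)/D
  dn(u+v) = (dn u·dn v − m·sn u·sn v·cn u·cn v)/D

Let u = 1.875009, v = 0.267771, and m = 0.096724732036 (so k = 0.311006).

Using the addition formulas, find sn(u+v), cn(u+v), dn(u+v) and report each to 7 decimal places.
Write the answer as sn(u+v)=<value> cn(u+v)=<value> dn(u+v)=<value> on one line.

sn u = 0.9686153424125262, cn u = -0.2485645156555229, dn u = 0.9535467160078904
sn v = 0.264288383752161, cn v = 0.9644436998672709, dn v = 0.9966162436383226
m = k² = 0.096724732036
D = 1 − m·sn²u·sn²v = 0.9936613558263988
sn(u+v) = (sn u·cn v·dn v + sn v·cn u·dn u)/D = 0.8683728723088047/0.9936613558263988 = 0.8739122913626893
cn(u+v) = (cn u·cn v − sn u·sn v·dn u·dn v)/D = -0.4830025307396573/0.9936613558263988 = -0.4860836419848071
dn(u+v) = (dn u·dn v − m·sn u·sn v·cn u·cn v)/D = 0.9562559968827038/0.9936613558263988 = 0.9623560293208886

sn(u+v)=0.8739123 cn(u+v)=-0.4860836 dn(u+v)=0.9623560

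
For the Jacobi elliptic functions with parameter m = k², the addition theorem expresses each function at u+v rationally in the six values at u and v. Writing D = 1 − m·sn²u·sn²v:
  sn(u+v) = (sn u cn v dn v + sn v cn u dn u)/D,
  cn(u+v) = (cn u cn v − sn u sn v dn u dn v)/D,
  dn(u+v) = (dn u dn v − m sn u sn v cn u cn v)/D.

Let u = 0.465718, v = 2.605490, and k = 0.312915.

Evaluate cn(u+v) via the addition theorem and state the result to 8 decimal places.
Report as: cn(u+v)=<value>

cn(u+v)=-0.98850385

sn u = 0.4476548377491092, cn u = 0.8942064337946908, dn u = 0.9901404840396561
sn v = 0.5761386085833369, cn v = -0.8173520072157751, dn v = 0.9836148899184662
m = k² = 0.097915797225
D = 1 − m·sn²u·sn²v = 0.9934868168963224
cn(u+v) = (cn u·cn v − sn u·sn v·dn u·dn v)/D = -0.9820655403178192/0.9934868168963224 = -0.9885038468711808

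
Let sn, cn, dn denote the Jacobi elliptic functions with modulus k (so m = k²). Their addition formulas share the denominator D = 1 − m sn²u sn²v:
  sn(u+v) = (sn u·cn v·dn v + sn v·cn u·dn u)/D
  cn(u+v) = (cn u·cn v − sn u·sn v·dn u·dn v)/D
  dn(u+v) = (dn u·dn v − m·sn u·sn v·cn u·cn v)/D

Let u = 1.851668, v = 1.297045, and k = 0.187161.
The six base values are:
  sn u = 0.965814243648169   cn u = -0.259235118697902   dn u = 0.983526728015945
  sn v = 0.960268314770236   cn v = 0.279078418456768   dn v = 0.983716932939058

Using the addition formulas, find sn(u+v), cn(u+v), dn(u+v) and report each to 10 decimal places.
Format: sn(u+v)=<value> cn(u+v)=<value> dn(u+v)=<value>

m = k² = 0.035029239921
D = 1 − m·sn²u·sn²v = 0.9698697230254656
sn(u+v) = (sn u·cn v·dn v + sn v·cn u·dn u)/D = 0.02031451560672867/0.9698697230254656 = 0.02094561271936445
cn(u+v) = (cn u·cn v − sn u·sn v·dn u·dn v)/D = -0.9696569496977565/0.9698697230254656 = -0.9997806165893648
dn(u+v) = (dn u·dn v − m·sn u·sn v·cn u·cn v)/D = 0.9698622705264518/0.9698697230254656 = 0.9999923159793146

sn(u+v)=0.0209456127 cn(u+v)=-0.9997806166 dn(u+v)=0.9999923160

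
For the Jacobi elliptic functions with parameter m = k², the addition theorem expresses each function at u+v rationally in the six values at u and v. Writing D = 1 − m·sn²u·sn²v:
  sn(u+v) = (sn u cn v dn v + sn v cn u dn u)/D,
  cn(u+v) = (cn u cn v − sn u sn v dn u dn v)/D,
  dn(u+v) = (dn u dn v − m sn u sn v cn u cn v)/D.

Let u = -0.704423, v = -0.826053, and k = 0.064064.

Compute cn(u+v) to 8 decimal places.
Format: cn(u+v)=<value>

cn(u+v)=0.04183746

sn u = -0.647429326644703, cn u = 0.7621254929474453, dn u = 0.999139462607319
sn v = -0.735033970197371, cn v = 0.6780302815183775, dn v = 0.9988906875686577
m = k² = 0.004104196096
D = 1 − m·sn²u·sn²v = 0.9990705465150581
cn(u+v) = (cn u·cn v − sn u·sn v·dn u·dn v)/D = 0.04179857702403776/0.9990705465150581 = 0.04183746299982407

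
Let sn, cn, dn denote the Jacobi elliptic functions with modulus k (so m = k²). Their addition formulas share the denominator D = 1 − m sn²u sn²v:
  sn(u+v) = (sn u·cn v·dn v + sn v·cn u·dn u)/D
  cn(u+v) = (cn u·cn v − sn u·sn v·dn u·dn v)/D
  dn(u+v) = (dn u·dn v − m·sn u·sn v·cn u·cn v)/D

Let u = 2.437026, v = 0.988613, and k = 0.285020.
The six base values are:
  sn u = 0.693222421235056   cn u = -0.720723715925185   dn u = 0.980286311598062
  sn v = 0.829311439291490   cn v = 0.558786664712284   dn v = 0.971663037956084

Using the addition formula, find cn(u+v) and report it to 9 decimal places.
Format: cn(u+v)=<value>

m = k² = 0.0812364004
D = 1 − m·sn²u·sn²v = 0.9731508101894847
cn(u+v) = (cn u·cn v − sn u·sn v·dn u·dn v)/D = -0.9503250494664401/0.9731508101894847 = -0.9765444775012826

cn(u+v)=-0.976544478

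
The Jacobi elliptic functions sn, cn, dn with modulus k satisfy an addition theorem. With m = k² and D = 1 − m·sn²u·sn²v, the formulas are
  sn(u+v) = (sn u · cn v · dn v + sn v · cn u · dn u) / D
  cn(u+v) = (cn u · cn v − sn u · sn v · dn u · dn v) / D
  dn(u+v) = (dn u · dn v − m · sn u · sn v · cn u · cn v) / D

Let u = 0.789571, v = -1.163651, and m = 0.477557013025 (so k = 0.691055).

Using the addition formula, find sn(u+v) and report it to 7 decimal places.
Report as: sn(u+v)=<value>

sn u = 0.685482990186457, cn u = 0.7280886416948377, dn u = 0.8806828040381655
sn v = -0.876424011622862, cn v = 0.4815401871608324, dn v = 0.7957256824548926
m = k² = 0.477557013025
D = 1 − m·sn²u·sn²v = 0.8276357764777115
sn(u+v) = (sn u·cn v·dn v + sn v·cn u·dn u)/D = -0.2993171643978079/0.8276357764777115 = -0.3616532451891519

sn(u+v)=-0.3616532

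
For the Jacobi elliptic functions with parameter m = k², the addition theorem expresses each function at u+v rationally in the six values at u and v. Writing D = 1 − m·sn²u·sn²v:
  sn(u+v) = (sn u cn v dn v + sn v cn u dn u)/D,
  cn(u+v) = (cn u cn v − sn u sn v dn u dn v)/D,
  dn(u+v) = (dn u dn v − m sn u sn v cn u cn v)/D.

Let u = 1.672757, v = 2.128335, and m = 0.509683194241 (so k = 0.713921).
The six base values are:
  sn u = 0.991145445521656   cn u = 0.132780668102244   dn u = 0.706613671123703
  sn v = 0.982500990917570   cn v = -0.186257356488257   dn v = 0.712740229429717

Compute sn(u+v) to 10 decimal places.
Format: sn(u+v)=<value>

m = k² = 0.509683194241
D = 1 − m·sn²u·sn²v = 0.5166729659839187
sn(u+v) = (sn u·cn v·dn v + sn v·cn u·dn u)/D = -0.03939484414694624/0.5166729659839187 = -0.07624715582307513

sn(u+v)=-0.0762471558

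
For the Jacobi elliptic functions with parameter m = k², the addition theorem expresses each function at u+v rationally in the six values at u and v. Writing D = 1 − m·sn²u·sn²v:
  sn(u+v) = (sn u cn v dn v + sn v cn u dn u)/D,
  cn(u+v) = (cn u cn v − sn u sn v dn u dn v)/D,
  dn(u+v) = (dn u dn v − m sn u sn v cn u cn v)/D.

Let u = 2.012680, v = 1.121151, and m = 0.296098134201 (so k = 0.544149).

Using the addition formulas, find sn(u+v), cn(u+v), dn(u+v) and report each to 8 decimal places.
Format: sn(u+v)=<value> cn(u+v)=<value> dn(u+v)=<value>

sn(u+v)=0.28424897 cn(u+v)=-0.95875050 dn(u+v)=0.98796560

sn u = 0.9679885091700034, cn u = -0.2509945141130264, dn u = 0.8500326634497864
sn v = 0.8758797357613107, cn v = 0.4825294690303345, dn v = 0.8791153409172186
m = k² = 0.296098134201
D = 1 − m·sn²u·sn²v = 0.7871542259240097
sn(u+v) = (sn u·cn v·dn v + sn v·cn u·dn u)/D = 0.2237477762327481/0.7871542259240097 = 0.2842489678183451
cn(u+v) = (cn u·cn v − sn u·sn v·dn u·dn v)/D = -0.7546845089313328/0.7871542259240097 = -0.9587505015874596
dn(u+v) = (dn u·dn v − m·sn u·sn v·cn u·cn v)/D = 0.7776812936863388/0.7871542259240097 = 0.9879655956536966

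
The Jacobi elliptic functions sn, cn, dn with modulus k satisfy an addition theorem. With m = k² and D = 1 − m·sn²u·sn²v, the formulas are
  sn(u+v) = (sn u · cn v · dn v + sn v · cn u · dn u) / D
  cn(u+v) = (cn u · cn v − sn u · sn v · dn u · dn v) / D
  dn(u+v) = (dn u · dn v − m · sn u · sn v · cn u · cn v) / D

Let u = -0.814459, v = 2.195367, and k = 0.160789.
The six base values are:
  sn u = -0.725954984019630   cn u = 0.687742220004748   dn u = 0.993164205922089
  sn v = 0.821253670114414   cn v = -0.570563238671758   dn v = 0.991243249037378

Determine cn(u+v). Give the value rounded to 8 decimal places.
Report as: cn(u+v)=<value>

m = k² = 0.025853102521
D = 1 − m·sn²u·sn²v = 0.9908106097004132
cn(u+v) = (cn u·cn v − sn u·sn v·dn u·dn v)/D = 0.1945322850363851/0.9908106097004132 = 0.1963364977442106

cn(u+v)=0.19633650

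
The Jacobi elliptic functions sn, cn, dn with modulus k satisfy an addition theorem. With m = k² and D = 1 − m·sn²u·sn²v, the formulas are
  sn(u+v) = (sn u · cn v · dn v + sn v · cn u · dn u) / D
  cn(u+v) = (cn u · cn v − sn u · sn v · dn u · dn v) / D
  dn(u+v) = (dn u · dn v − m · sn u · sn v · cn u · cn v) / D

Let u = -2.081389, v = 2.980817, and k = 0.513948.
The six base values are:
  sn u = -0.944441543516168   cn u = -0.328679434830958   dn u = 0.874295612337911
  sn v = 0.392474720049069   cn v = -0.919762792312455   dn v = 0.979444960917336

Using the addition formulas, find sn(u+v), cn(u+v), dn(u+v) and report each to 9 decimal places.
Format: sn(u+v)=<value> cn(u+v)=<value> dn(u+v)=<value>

sn(u+v)=0.765817200 cn(u+v)=0.643058331 dn(u+v)=0.919285995

m = k² = 0.264142546704
D = 1 − m·sn²u·sn²v = 0.9637079164477742
sn(u+v) = (sn u·cn v·dn v + sn v·cn u·dn u)/D = 0.7380240977846411/0.9637079164477742 = 0.765817199577437
cn(u+v) = (cn u·cn v − sn u·sn v·dn u·dn v)/D = 0.6197204041447051/0.9637079164477742 = 0.6430583308156205
dn(u+v) = (dn u·dn v − m·sn u·sn v·cn u·cn v)/D = 0.8859231906629184/0.9637079164477742 = 0.9192859947943873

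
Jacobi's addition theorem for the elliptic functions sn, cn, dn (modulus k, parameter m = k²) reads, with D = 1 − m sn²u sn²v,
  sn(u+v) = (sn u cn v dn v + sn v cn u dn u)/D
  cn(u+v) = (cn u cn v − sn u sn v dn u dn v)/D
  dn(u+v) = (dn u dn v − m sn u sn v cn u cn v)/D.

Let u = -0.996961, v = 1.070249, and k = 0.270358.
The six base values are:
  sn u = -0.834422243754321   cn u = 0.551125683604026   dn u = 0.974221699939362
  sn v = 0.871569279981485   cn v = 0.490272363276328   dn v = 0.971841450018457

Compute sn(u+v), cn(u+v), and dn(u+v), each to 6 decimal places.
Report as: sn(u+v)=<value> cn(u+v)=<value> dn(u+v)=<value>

sn(u+v)=0.073218 cn(u+v)=0.997316 dn(u+v)=0.999804

m = k² = 0.073093448164
D = 1 − m·sn²u·sn²v = 0.9613406965748898
sn(u+v) = (sn u·cn v·dn v + sn v·cn u·dn u)/D = 0.07038709101351747/0.9613406965748898 = 0.07321763373203271
cn(u+v) = (cn u·cn v − sn u·sn v·dn u·dn v)/D = 0.9587604457369678/0.9613406965748898 = 0.9973159870926977
dn(u+v) = (dn u·dn v − m·sn u·sn v·cn u·cn v)/D = 0.9611523317916042/0.9613406965748898 = 0.9998040603253803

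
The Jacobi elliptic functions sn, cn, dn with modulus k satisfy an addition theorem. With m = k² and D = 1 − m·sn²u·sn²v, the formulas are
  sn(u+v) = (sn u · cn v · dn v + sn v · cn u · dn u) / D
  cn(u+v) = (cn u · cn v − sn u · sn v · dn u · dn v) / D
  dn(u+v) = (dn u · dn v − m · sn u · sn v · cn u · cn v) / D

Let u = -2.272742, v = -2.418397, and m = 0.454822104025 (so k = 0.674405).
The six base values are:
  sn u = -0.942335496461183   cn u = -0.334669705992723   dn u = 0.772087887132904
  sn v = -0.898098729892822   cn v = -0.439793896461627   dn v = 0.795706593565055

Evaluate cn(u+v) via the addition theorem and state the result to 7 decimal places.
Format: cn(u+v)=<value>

cn(u+v)=-0.5528460

m = k² = 0.454822104025
D = 1 − m·sn²u·sn²v = 0.6742376954182559
cn(u+v) = (cn u·cn v − sn u·sn v·dn u·dn v)/D = -0.3727496356662096/0.6742376954182559 = -0.5528460336750802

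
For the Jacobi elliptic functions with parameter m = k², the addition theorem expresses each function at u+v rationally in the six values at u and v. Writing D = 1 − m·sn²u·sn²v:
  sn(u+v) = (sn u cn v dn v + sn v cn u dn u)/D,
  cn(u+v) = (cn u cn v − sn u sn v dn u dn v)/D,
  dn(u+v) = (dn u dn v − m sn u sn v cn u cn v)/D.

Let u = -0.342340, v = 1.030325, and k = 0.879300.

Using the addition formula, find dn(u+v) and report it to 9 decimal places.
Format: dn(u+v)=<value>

dn(u+v)=0.846540891

sn u = -0.3309502554216303, cn u = 0.9436482016283174, dn u = 0.9567216660536787
sn v = 0.7941937266063253, cn v = 0.6076646481564955, dn v = 0.7157715172656312
m = k² = 0.77316849
D = 1 − m·sn²u·sn²v = 0.9465863210183928
dn(u+v) = (dn u·dn v − m·sn u·sn v·cn u·cn v)/D = 0.8013240274398747/0.9465863210183928 = 0.8465408908273295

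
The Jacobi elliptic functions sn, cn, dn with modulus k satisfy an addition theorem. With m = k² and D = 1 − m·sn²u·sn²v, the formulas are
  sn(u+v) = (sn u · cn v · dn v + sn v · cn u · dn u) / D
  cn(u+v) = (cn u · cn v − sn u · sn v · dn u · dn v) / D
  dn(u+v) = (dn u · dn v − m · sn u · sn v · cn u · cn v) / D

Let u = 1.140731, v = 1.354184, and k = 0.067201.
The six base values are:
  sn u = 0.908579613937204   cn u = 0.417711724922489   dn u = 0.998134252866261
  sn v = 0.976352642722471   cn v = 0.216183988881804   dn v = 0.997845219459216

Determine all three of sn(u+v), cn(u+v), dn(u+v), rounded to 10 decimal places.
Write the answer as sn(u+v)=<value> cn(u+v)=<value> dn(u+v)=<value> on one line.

sn(u+v)=0.6052209777 cn(u+v)=-0.7960575156 dn(u+v)=0.9991725741

m = k² = 0.004515974401
D = 1 − m·sn²u·sn²v = 0.996446217371932
sn(u+v) = (sn u·cn v·dn v + sn v·cn u·dn u)/D = 0.6030701538844434/0.996446217371932 = 0.6052209776810687
cn(u+v) = (cn u·cn v − sn u·sn v·dn u·dn v)/D = -0.7932285002498494/0.996446217371932 = -0.796057515619802
dn(u+v) = (dn u·dn v − m·sn u·sn v·cn u·cn v)/D = 0.9956217319243179/0.996446217371932 = 0.9991725740604559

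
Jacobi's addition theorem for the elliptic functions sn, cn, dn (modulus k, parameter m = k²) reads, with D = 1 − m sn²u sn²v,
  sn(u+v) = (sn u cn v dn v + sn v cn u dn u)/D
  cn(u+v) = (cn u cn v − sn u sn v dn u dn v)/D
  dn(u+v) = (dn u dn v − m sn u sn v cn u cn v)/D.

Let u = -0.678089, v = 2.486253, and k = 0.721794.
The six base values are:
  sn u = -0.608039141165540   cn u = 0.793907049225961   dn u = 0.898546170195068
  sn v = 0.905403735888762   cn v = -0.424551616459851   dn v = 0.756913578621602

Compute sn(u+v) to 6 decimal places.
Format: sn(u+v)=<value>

sn(u+v)=0.999015

m = k² = 0.520986578436
D = 1 − m·sn²u·sn²v = 0.8421028928371076
sn(u+v) = (sn u·cn v·dn v + sn v·cn u·dn u)/D = 0.8412734443364182/0.8421028928371076 = 0.9990150271329732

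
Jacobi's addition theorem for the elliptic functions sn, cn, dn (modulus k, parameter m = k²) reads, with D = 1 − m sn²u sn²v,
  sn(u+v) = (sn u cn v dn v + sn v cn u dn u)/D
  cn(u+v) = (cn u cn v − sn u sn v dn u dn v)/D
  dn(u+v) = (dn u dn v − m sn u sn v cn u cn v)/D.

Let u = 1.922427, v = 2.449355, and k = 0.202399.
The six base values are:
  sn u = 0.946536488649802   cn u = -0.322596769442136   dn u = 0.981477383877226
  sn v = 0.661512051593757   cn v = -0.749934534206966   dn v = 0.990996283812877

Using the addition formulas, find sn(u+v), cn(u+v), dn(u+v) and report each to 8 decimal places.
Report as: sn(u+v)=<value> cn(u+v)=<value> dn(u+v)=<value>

sn(u+v)=-0.92779928 cn(u+v)=-0.37307973 dn(u+v)=0.98221003

m = k² = 0.040965355201
D = 1 − m·sn²u·sn²v = 0.9839392076445973
sn(u+v) = (sn u·cn v·dn v + sn v·cn u·dn u)/D = -0.9128980931528148/0.9839392076445973 = -0.9277992848136988
cn(u+v) = (cn u·cn v − sn u·sn v·dn u·dn v)/D = -0.367087776775845/0.9839392076445973 = -0.3730797328979277
dn(u+v) = (dn u·dn v − m·sn u·sn v·cn u·cn v)/D = 0.9664349624556023/0.9839392076445973 = 0.9822100338588016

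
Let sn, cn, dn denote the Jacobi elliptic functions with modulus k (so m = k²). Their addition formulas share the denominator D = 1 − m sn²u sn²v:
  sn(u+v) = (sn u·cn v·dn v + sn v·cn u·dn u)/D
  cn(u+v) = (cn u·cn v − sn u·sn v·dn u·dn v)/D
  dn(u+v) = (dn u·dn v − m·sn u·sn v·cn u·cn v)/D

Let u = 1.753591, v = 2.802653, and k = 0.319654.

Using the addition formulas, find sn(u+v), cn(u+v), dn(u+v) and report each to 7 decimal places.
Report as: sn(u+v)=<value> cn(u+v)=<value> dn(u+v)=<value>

sn u = 0.9911851317891391, cn u = -0.1324840915738452, dn u = 0.948480239118137
sn v = 0.410411866991356, cn v = -0.9119002683587002, dn v = 0.9913572704660491
m = k² = 0.102178679716
D = 1 − m·sn²u·sn²v = 0.9830913215997995
sn(u+v) = (sn u·cn v·dn v + sn v·cn u·dn u)/D = -0.9476219101528651/0.9830913215997995 = -0.9639205324392302
cn(u+v) = (cn u·cn v − sn u·sn v·dn u·dn v)/D = -0.2616892470146137/0.9830913215997995 = -0.2661901710095078
dn(u+v) = (dn u·dn v − m·sn u·sn v·cn u·cn v)/D = 0.9352611354389083/0.9830913215997995 = 0.951347158590459

sn(u+v)=-0.9639205 cn(u+v)=-0.2661902 dn(u+v)=0.9513472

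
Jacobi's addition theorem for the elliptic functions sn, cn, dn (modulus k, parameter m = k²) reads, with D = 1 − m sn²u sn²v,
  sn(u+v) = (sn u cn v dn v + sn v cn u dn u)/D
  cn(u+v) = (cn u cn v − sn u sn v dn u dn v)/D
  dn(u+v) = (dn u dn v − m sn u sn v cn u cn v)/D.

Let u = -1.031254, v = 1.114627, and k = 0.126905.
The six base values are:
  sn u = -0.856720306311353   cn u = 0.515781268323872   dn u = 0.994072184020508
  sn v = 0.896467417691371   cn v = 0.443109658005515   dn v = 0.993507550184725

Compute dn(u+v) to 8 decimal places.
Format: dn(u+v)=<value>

dn(u+v)=0.99994416

m = k² = 0.016104879025
D = 1 − m·sn²u·sn²v = 0.9905004155512512
dn(u+v) = (dn u·dn v − m·sn u·sn v·cn u·cn v)/D = 0.9904451031554686/0.9905004155512512 = 0.9999441571200636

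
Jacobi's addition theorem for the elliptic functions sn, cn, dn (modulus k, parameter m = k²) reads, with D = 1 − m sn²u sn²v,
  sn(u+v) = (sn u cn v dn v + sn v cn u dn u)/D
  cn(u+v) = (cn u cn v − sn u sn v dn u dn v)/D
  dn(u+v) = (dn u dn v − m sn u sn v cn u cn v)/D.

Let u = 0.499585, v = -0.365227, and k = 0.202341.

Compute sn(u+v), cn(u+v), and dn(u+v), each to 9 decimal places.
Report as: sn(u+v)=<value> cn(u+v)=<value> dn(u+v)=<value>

sn(u+v)=0.133937783 cn(u+v)=0.990989743 dn(u+v)=0.999632698

sn u = 0.4783509928757676, cn u = 0.8781687352751562, dn u = 0.9953048238440655
sn v = -0.3568590580034074, cn v = 0.9341582375170283, dn v = 0.9973896518282318
m = k² = 0.040941880281
D = 1 − m·sn²u·sn²v = 0.9988069611314371
sn(u+v) = (sn u·cn v·dn v + sn v·cn u·dn u)/D = 0.133777990179984/0.9988069611314371 = 0.1339377831612646
cn(u+v) = (cn u·cn v − sn u·sn v·dn u·dn v)/D = 0.9898074534716437/0.9988069611314371 = 0.9909897427530953
dn(u+v) = (dn u·dn v − m·sn u·sn v·cn u·cn v)/D = 0.9984400969363114/0.9988069611314371 = 0.9996326975988332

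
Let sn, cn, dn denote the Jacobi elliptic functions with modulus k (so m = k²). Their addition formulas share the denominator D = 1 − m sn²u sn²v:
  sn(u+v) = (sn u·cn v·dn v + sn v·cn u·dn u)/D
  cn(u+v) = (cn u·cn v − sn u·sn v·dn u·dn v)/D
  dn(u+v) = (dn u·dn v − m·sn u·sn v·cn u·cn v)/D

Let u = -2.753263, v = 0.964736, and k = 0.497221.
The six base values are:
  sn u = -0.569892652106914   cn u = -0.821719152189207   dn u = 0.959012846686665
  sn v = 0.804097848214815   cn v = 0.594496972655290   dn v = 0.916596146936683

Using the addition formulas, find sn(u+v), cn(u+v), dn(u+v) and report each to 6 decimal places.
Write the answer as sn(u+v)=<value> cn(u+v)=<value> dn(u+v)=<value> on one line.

m = k² = 0.247228722841
D = 1 − m·sn²u·sn²v = 0.9480838067797064
sn(u+v) = (sn u·cn v·dn v + sn v·cn u·dn u)/D = -0.9442029201140146/0.9480838067797064 = -0.9959065995664732
cn(u+v) = (cn u·cn v − sn u·sn v·dn u·dn v)/D = -0.08569568440748614/0.9480838067797064 = -0.09038830090196668
dn(u+v) = (dn u·dn v − m·sn u·sn v·cn u·cn v)/D = 0.8236830475123352/0.9480838067797064 = 0.868787170102699

sn(u+v)=-0.995907 cn(u+v)=-0.090388 dn(u+v)=0.868787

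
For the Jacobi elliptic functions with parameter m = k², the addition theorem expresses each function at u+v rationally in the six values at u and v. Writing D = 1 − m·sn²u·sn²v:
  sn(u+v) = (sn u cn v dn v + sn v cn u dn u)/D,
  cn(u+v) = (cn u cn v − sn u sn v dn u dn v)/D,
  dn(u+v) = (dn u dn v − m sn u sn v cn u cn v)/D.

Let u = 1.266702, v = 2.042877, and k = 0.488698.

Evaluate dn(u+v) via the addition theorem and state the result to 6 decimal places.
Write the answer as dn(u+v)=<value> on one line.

dn(u+v)=0.999703

sn u = 0.9349242979982435, cn u = 0.3548472305267319, dn u = 0.8895203084240768
sn v = 0.9497229697469564, cn v = -0.3130914894004975, dn v = 0.8857682898827748
m = k² = 0.238825735204
D = 1 − m·sn²u·sn²v = 0.8117097201457717
dn(u+v) = (dn u·dn v − m·sn u·sn v·cn u·cn v)/D = 0.8114684434661038/0.8117097201457717 = 0.9997027549705521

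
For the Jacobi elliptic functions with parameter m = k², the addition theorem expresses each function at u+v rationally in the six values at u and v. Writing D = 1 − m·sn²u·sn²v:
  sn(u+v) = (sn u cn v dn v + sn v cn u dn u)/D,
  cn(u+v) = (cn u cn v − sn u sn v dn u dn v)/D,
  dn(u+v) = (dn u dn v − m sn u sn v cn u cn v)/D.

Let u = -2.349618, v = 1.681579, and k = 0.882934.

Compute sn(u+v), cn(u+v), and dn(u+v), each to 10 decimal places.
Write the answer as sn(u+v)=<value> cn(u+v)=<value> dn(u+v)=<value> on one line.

sn(u+v)=-0.5915811178 cn(u+v)=0.8062454844 dn(u+v)=0.8527452250

sn u = -0.9979380602580626, cn u = -0.06418432743571743, dn u = 0.4729049587848033
sn v = 0.9667201123179979, cn v = 0.2558363235349459, dn v = 0.5210108468169753
m = k² = 0.779572448356
D = 1 − m·sn²u·sn²v = 0.2744536479135705
sn(u+v) = (sn u·cn v·dn v + sn v·cn u·dn u)/D = -0.1623615958111295/0.2744536479135705 = -0.5915811177786187
cn(u+v) = (cn u·cn v − sn u·sn v·dn u·dn v)/D = 0.2212770143027277/0.2744536479135705 = 0.8062454843828895
dn(u+v) = (dn u·dn v − m·sn u·sn v·cn u·cn v)/D = 0.2340390377381902/0.2744536479135705 = 0.8527452249856505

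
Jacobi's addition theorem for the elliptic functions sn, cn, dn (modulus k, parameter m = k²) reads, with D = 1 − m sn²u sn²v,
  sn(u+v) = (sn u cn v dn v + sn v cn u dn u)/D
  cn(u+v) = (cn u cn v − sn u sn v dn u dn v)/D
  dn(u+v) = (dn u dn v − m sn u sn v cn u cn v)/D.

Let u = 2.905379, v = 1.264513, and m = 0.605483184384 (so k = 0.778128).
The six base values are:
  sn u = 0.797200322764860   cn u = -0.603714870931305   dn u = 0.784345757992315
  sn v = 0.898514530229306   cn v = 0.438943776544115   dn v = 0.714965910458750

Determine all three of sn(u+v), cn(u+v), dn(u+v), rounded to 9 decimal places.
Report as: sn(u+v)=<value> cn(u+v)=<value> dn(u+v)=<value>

sn(u+v)=-0.254273324 cn(u+v)=-0.967132399 dn(u+v)=0.980230856

m = k² = 0.605483184384
D = 1 − m·sn²u·sn²v = 0.6893386484467293
sn(u+v) = (sn u·cn v·dn v + sn v·cn u·dn u)/D = -0.1752804296014217/0.6893386484467293 = -0.2542733241439125
cn(u+v) = (cn u·cn v − sn u·sn v·dn u·dn v)/D = -0.6666817405937443/0.6893386484467293 = -0.9671323987070254
dn(u+v) = (dn u·dn v − m·sn u·sn v·cn u·cn v)/D = 0.6757110134607267/0.6893386484467293 = 0.9802308560288771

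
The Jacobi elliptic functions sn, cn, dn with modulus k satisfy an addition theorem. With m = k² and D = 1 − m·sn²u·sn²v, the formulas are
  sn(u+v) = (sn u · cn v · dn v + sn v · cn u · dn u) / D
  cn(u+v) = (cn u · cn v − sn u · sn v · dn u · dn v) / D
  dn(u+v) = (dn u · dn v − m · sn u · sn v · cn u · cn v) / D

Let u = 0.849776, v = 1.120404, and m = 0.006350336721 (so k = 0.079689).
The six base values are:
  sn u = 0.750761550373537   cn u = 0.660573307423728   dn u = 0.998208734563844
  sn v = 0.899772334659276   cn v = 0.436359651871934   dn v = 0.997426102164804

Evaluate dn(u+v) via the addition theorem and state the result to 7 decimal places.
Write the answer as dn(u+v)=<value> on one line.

dn(u+v)=0.9972929

m = k² = 0.006350336721
D = 1 − m·sn²u·sn²v = 0.9971022155974251
dn(u+v) = (dn u·dn v − m·sn u·sn v·cn u·cn v)/D = 0.9944029390095601/0.9971022155974251 = 0.9972928787584253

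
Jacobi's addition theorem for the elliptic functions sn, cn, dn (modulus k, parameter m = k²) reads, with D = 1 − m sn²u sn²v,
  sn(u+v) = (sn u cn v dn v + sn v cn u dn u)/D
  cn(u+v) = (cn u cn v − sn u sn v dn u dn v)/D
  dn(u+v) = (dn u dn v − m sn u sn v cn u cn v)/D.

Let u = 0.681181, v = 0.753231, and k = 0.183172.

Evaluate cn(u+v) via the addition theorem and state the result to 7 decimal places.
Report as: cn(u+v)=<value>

sn u = 0.6284595980604548, cn u = 0.7778422292506955, dn u = 0.9933520323395672
sn v = 0.6824427295814215, cn v = 0.7309390678035063, dn v = 0.99215618733389
m = k² = 0.033551981584
D = 1 − m·sn²u·sn²v = 0.9938282926556172
cn(u+v) = (cn u·cn v − sn u·sn v·dn u·dn v)/D = 0.1458605719838285/0.9938282926556172 = 0.1467663710740949

cn(u+v)=0.1467664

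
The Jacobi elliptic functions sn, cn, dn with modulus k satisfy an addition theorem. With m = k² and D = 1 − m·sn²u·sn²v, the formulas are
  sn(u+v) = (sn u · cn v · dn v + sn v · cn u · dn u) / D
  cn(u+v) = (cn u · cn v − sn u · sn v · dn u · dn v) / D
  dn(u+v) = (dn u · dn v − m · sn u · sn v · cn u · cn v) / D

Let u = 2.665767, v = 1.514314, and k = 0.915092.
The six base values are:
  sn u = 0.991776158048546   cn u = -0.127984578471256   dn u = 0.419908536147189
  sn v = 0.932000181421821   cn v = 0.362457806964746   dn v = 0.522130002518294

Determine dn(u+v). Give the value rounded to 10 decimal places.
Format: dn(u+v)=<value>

m = k² = 0.837393368464
D = 1 − m·sn²u·sn²v = 0.2845342662574946
dn(u+v) = (dn u·dn v − m·sn u·sn v·cn u·cn v)/D = 0.2551534446326169/0.2845342662574946 = 0.8967406561911632

dn(u+v)=0.8967406562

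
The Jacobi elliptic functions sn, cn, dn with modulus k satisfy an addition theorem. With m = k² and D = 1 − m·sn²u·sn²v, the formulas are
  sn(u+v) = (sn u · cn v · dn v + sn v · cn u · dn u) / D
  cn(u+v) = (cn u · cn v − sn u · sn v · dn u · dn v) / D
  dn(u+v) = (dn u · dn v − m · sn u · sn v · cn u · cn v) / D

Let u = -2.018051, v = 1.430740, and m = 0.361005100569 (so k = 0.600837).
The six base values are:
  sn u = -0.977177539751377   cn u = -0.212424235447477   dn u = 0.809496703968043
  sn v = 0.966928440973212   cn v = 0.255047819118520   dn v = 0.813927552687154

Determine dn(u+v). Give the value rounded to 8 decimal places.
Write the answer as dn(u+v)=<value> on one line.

dn(u+v)=0.94493656

m = k² = 0.361005100569
D = 1 − m·sn²u·sn²v = 0.6777084198332468
dn(u+v) = (dn u·dn v − m·sn u·sn v·cn u·cn v)/D = 0.6403914643614342/0.6777084198332468 = 0.9449365621265342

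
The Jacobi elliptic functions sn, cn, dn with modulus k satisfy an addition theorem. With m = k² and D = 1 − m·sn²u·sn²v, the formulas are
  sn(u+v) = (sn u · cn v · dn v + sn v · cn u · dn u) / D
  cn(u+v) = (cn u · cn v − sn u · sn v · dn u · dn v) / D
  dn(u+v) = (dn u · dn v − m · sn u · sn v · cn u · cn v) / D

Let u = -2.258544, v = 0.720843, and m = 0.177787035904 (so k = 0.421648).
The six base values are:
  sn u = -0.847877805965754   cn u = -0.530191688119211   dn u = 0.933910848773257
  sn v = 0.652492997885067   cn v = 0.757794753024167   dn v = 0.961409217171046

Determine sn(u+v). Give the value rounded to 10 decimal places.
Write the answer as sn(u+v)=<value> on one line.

sn(u+v)=-0.9949450660

m = k² = 0.177787035904
D = 1 − m·sn²u·sn²v = 0.9455850374039137
sn(u+v) = (sn u·cn v·dn v + sn v·cn u·dn u)/D = -0.9408051674153839/0.9455850374039137 = -0.9949450659650316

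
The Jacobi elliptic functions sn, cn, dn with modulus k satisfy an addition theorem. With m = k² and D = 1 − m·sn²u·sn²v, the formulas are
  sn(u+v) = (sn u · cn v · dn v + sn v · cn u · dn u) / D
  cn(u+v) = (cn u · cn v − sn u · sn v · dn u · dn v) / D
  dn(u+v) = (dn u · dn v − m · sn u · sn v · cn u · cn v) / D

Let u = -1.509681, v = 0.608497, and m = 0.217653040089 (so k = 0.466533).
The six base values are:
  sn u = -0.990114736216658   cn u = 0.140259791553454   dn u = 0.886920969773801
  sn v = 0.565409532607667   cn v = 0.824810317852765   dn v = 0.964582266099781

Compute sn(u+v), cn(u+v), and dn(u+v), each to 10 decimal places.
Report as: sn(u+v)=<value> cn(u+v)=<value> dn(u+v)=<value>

m = k² = 0.217653040089
D = 1 − m·sn²u·sn²v = 0.9317878028275553
sn(u+v) = (sn u·cn v·dn v + sn v·cn u·dn u)/D = -0.7173961367430365/0.9317878028275553 = -0.7699136375965248
cn(u+v) = (cn u·cn v − sn u·sn v·dn u·dn v)/D = 0.5946186109468569/0.9317878028275553 = 0.6381480946010002
dn(u+v) = (dn u·dn v − m·sn u·sn v·cn u·cn v)/D = 0.8696043937397039/0.9317878028275553 = 0.9332644096658565

sn(u+v)=-0.7699136376 cn(u+v)=0.6381480946 dn(u+v)=0.9332644097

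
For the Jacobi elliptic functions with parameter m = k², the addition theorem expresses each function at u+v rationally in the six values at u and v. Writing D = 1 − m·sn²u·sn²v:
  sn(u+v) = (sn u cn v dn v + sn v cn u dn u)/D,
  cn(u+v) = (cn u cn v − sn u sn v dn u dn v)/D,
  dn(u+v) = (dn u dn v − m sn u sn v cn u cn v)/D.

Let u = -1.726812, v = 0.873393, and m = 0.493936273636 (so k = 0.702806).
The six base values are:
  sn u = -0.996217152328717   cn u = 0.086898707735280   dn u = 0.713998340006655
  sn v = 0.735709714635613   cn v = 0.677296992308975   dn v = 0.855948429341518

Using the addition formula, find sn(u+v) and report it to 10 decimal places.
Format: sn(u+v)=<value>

sn(u+v)=-0.7239893097

m = k² = 0.493936273636
D = 1 − m·sn²u·sn²v = 0.7346665938453136
sn(u+v) = (sn u·cn v·dn v + sn v·cn u·dn u)/D = -0.5318907601480614/0.7346665938453136 = -0.7239893097140779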